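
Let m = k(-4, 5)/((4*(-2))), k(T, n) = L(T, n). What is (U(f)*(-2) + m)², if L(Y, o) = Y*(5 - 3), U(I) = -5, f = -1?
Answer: 121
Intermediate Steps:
L(Y, o) = 2*Y (L(Y, o) = Y*2 = 2*Y)
k(T, n) = 2*T
m = 1 (m = (2*(-4))/((4*(-2))) = -8/(-8) = -8*(-⅛) = 1)
(U(f)*(-2) + m)² = (-5*(-2) + 1)² = (10 + 1)² = 11² = 121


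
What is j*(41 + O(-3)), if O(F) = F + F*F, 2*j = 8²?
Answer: 1504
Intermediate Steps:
j = 32 (j = (½)*8² = (½)*64 = 32)
O(F) = F + F²
j*(41 + O(-3)) = 32*(41 - 3*(1 - 3)) = 32*(41 - 3*(-2)) = 32*(41 + 6) = 32*47 = 1504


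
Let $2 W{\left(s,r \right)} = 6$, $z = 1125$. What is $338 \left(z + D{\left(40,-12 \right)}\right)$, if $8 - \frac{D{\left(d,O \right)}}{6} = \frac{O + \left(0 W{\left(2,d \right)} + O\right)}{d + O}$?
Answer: $\frac{2787486}{7} \approx 3.9821 \cdot 10^{5}$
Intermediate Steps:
$W{\left(s,r \right)} = 3$ ($W{\left(s,r \right)} = \frac{1}{2} \cdot 6 = 3$)
$D{\left(d,O \right)} = 48 - \frac{12 O}{O + d}$ ($D{\left(d,O \right)} = 48 - 6 \frac{O + \left(0 \cdot 3 + O\right)}{d + O} = 48 - 6 \frac{O + \left(0 + O\right)}{O + d} = 48 - 6 \frac{O + O}{O + d} = 48 - 6 \frac{2 O}{O + d} = 48 - \frac{12 O}{O + d}$)
$338 \left(z + D{\left(40,-12 \right)}\right) = 338 \left(1125 + \frac{12 \left(3 \left(-12\right) + 4 \cdot 40\right)}{-12 + 40}\right) = 338 \left(1125 + \frac{12 \left(-36 + 160\right)}{28}\right) = 338 \left(1125 + 12 \cdot \frac{1}{28} \cdot 124\right) = 338 \left(1125 + \frac{372}{7}\right) = 338 \cdot \frac{8247}{7} = \frac{2787486}{7}$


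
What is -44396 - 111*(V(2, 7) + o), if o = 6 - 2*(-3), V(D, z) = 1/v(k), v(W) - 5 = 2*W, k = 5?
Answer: -228677/5 ≈ -45735.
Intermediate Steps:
v(W) = 5 + 2*W
V(D, z) = 1/15 (V(D, z) = 1/(5 + 2*5) = 1/(5 + 10) = 1/15)
o = 12 (o = 6 + 6 = 12)
-44396 - 111*(V(2, 7) + o) = -44396 - 111*(1/15 + 12) = -44396 - 111*181/15 = -44396 - 6697/5 = -228677/5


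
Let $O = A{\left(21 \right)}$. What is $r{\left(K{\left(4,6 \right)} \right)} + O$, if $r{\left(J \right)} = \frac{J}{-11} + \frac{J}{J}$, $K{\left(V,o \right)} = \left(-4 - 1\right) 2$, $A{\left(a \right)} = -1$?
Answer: $\frac{10}{11} \approx 0.90909$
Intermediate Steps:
$K{\left(V,o \right)} = -10$ ($K{\left(V,o \right)} = \left(-5\right) 2 = -10$)
$r{\left(J \right)} = 1 - \frac{J}{11}$ ($r{\left(J \right)} = J \left(- \frac{1}{11}\right) + 1 = - \frac{J}{11} + 1 = 1 - \frac{J}{11}$)
$O = -1$
$r{\left(K{\left(4,6 \right)} \right)} + O = \left(1 - - \frac{10}{11}\right) - 1 = \left(1 + \frac{10}{11}\right) - 1 = \frac{21}{11} - 1 = \frac{10}{11}$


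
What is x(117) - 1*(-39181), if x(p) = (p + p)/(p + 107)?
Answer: 4388389/112 ≈ 39182.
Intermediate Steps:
x(p) = 2*p/(107 + p) (x(p) = (2*p)/(107 + p) = 2*p/(107 + p))
x(117) - 1*(-39181) = 2*117/(107 + 117) - 1*(-39181) = 2*117/224 + 39181 = 2*117*(1/224) + 39181 = 117/112 + 39181 = 4388389/112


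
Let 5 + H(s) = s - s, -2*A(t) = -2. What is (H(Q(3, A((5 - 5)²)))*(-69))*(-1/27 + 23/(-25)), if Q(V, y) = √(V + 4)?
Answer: -14858/45 ≈ -330.18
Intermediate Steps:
A(t) = 1 (A(t) = -½*(-2) = 1)
Q(V, y) = √(4 + V)
H(s) = -5 (H(s) = -5 + (s - s) = -5 + 0 = -5)
(H(Q(3, A((5 - 5)²)))*(-69))*(-1/27 + 23/(-25)) = (-5*(-69))*(-1/27 + 23/(-25)) = 345*(-1*1/27 + 23*(-1/25)) = 345*(-1/27 - 23/25) = 345*(-646/675) = -14858/45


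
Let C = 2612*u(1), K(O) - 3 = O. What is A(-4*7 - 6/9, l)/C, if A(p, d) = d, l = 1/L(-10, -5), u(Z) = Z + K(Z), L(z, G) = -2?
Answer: -1/26120 ≈ -3.8285e-5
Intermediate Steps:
K(O) = 3 + O
u(Z) = 3 + 2*Z (u(Z) = Z + (3 + Z) = 3 + 2*Z)
l = -½ (l = 1/(-2) = -½ ≈ -0.50000)
C = 13060 (C = 2612*(3 + 2*1) = 2612*(3 + 2) = 2612*5 = 13060)
A(-4*7 - 6/9, l)/C = -½/13060 = -½*1/13060 = -1/26120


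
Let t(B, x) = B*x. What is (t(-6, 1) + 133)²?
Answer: 16129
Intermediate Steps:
(t(-6, 1) + 133)² = (-6*1 + 133)² = (-6 + 133)² = 127² = 16129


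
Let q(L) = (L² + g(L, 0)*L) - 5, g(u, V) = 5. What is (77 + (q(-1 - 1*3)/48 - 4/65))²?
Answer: 6371392041/1081600 ≈ 5890.7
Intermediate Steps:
q(L) = -5 + L² + 5*L (q(L) = (L² + 5*L) - 5 = -5 + L² + 5*L)
(77 + (q(-1 - 1*3)/48 - 4/65))² = (77 + ((-5 + (-1 - 1*3)² + 5*(-1 - 1*3))/48 - 4/65))² = (77 + ((-5 + (-1 - 3)² + 5*(-1 - 3))*(1/48) - 4*1/65))² = (77 + ((-5 + (-4)² + 5*(-4))*(1/48) - 4/65))² = (77 + ((-5 + 16 - 20)*(1/48) - 4/65))² = (77 + (-9*1/48 - 4/65))² = (77 + (-3/16 - 4/65))² = (77 - 259/1040)² = (79821/1040)² = 6371392041/1081600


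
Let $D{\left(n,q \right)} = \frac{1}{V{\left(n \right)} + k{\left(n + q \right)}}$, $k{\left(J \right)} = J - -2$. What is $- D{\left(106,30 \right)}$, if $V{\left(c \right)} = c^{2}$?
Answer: $- \frac{1}{11374} \approx -8.792 \cdot 10^{-5}$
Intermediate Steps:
$k{\left(J \right)} = 2 + J$ ($k{\left(J \right)} = J + 2 = 2 + J$)
$D{\left(n,q \right)} = \frac{1}{2 + n + q + n^{2}}$ ($D{\left(n,q \right)} = \frac{1}{n^{2} + \left(2 + \left(n + q\right)\right)} = \frac{1}{n^{2} + \left(2 + n + q\right)} = \frac{1}{2 + n + q + n^{2}}$)
$- D{\left(106,30 \right)} = - \frac{1}{2 + 106 + 30 + 106^{2}} = - \frac{1}{2 + 106 + 30 + 11236} = - \frac{1}{11374}$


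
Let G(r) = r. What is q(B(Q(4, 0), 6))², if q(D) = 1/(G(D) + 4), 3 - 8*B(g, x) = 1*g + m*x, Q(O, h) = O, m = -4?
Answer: 64/3025 ≈ 0.021157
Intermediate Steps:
B(g, x) = 3/8 + x/2 - g/8 (B(g, x) = 3/8 - (1*g - 4*x)/8 = 3/8 - (g - 4*x)/8 = 3/8 + (x/2 - g/8) = 3/8 + x/2 - g/8)
q(D) = 1/(4 + D) (q(D) = 1/(D + 4) = 1/(4 + D))
q(B(Q(4, 0), 6))² = (1/(4 + (3/8 + (½)*6 - ⅛*4)))² = (1/(4 + (3/8 + 3 - ½)))² = (1/(4 + 23/8))² = (1/(55/8))² = (8/55)² = 64/3025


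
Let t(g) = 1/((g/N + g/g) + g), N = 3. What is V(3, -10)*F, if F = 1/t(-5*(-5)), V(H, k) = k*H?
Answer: -1030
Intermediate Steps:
t(g) = 1/(1 + 4*g/3) (t(g) = 1/((g/3 + g/g) + g) = 1/((g*(1/3) + 1) + g) = 1/((g/3 + 1) + g) = 1/((1 + g/3) + g) = 1/(1 + 4*g/3))
V(H, k) = H*k
F = 103/3 (F = 1/(3/(3 + 4*(-5*(-5)))) = 1/(3/(3 + 4*25)) = 1/(3/(3 + 100)) = 1/(3/103) = 103/3 ≈ 34.333)
V(3, -10)*F = (3*(-10))*(103/3) = -30*103/3 = -1030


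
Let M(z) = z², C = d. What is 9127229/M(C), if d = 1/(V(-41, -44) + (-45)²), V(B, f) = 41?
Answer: 38958262665524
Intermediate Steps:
d = 1/2066 (d = 1/(41 + (-45)²) = 1/(41 + 2025) = 1/2066 ≈ 0.00048403)
C = 1/2066 ≈ 0.00048403
9127229/M(C) = 9127229/((1/2066)²) = 9127229/(1/4268356) = 9127229*4268356 = 38958262665524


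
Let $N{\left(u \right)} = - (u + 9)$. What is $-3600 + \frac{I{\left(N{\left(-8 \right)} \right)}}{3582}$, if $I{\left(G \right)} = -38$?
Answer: $- \frac{6447619}{1791} \approx -3600.0$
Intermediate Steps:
$N{\left(u \right)} = -9 - u$ ($N{\left(u \right)} = - (9 + u) = -9 - u$)
$-3600 + \frac{I{\left(N{\left(-8 \right)} \right)}}{3582} = -3600 - \frac{38}{3582} = -3600 - \frac{19}{1791} = - \frac{6447619}{1791}$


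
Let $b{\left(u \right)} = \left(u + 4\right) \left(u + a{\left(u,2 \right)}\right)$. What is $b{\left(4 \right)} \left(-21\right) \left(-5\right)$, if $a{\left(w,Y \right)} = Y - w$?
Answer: $1680$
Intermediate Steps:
$b{\left(u \right)} = 8 + 2 u$ ($b{\left(u \right)} = \left(u + 4\right) \left(u - \left(-2 + u\right)\right) = \left(4 + u\right) 2 = 8 + 2 u$)
$b{\left(4 \right)} \left(-21\right) \left(-5\right) = \left(8 + 2 \cdot 4\right) \left(-21\right) \left(-5\right) = \left(8 + 8\right) \left(-21\right) \left(-5\right) = 16 \left(-21\right) \left(-5\right) = \left(-336\right) \left(-5\right) = 1680$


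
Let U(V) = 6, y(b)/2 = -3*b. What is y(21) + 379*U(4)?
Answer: 2148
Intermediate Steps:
y(b) = -6*b (y(b) = 2*(-3*b) = -6*b)
y(21) + 379*U(4) = -6*21 + 379*6 = -126 + 2274 = 2148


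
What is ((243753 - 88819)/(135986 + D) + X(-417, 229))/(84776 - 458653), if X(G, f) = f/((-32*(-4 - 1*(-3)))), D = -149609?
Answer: 262603/23283777696 ≈ 1.1278e-5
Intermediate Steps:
X(G, f) = f/32 (X(G, f) = f/((-32*(-4 + 3))) = f/((-32*(-1))) = f/32)
((243753 - 88819)/(135986 + D) + X(-417, 229))/(84776 - 458653) = ((243753 - 88819)/(135986 - 149609) + (1/32)*229)/(84776 - 458653) = (154934/(-13623) + 229/32)/(-373877) = (154934*(-1/13623) + 229/32)*(-1/373877) = (-154934/13623 + 229/32)*(-1/373877) = -1838221/435936*(-1/373877) = 262603/23283777696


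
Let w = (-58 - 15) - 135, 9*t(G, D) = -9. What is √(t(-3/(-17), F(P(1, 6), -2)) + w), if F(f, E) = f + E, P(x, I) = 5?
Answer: I*√209 ≈ 14.457*I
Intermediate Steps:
F(f, E) = E + f
t(G, D) = -1 (t(G, D) = (⅑)*(-9) = -1)
w = -208 (w = -73 - 135 = -208)
√(t(-3/(-17), F(P(1, 6), -2)) + w) = √(-1 - 208) = √(-209) = I*√209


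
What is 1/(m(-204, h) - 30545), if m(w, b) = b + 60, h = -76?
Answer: -1/30561 ≈ -3.2721e-5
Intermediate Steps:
m(w, b) = 60 + b
1/(m(-204, h) - 30545) = 1/((60 - 76) - 30545) = 1/(-16 - 30545) = 1/(-30561) = -1/30561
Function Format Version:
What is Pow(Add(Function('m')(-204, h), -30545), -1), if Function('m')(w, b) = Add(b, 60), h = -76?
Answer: Rational(-1, 30561) ≈ -3.2721e-5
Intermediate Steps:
Function('m')(w, b) = Add(60, b)
Pow(Add(Function('m')(-204, h), -30545), -1) = Pow(Add(Add(60, -76), -30545), -1) = Pow(Add(-16, -30545), -1) = Pow(-30561, -1) = Rational(-1, 30561)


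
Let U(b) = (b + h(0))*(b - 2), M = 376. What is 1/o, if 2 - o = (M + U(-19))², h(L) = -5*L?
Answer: -1/600623 ≈ -1.6649e-6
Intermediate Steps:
U(b) = b*(-2 + b) (U(b) = (b - 5*0)*(b - 2) = (b + 0)*(-2 + b) = b*(-2 + b))
o = -600623 (o = 2 - (376 - 19*(-2 - 19))² = 2 - (376 - 19*(-21))² = 2 - (376 + 399)² = 2 - 1*775² = 2 - 1*600625 = 2 - 600625 = -600623)
1/o = 1/(-600623) = -1/600623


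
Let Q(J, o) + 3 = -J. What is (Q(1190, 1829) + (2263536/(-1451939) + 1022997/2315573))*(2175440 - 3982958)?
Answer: 7256654179668686922288/3362070746047 ≈ 2.1584e+9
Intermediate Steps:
Q(J, o) = -3 - J
(Q(1190, 1829) + (2263536/(-1451939) + 1022997/2315573))*(2175440 - 3982958) = ((-3 - 1*1190) + (2263536/(-1451939) + 1022997/2315573))*(2175440 - 3982958) = ((-3 - 1190) + (2263536*(-1/1451939) + 1022997*(1/2315573)))*(-1807518) = (-1193 + (-2263536/1451939 + 1022997/2315573))*(-1807518) = (-1193 - 3756053604945/3362070746047)*(-1807518) = -4014706453639016/3362070746047*(-1807518) = 7256654179668686922288/3362070746047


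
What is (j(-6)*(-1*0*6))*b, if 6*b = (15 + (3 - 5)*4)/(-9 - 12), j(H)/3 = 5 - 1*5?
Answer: 0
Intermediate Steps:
j(H) = 0 (j(H) = 3*(5 - 1*5) = 3*(5 - 5) = 3*0 = 0)
b = -1/18 (b = ((15 + (3 - 5)*4)/(-9 - 12))/6 = ((15 - 2*4)/(-21))/6 = ((15 - 8)*(-1/21))/6 = (7*(-1/21))/6 = (⅙)*(-⅓) = -1/18 ≈ -0.055556)
(j(-6)*(-1*0*6))*b = (0*(-1*0*6))*(-1/18) = (0*(0*6))*(-1/18) = (0*0)*(-1/18) = 0*(-1/18) = 0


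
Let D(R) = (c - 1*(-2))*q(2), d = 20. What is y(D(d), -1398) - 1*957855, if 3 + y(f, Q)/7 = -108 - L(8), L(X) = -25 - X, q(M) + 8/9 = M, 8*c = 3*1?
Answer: -958401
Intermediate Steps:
c = 3/8 (c = (3*1)/8 = (⅛)*3 = 3/8 ≈ 0.37500)
q(M) = -8/9 + M
D(R) = 95/36 (D(R) = (3/8 - 1*(-2))*(-8/9 + 2) = (3/8 + 2)*(10/9) = (19/8)*(10/9) = 95/36)
y(f, Q) = -546 (y(f, Q) = -21 + 7*(-108 - (-25 - 1*8)) = -21 + 7*(-108 - (-25 - 8)) = -21 + 7*(-108 - 1*(-33)) = -21 + 7*(-108 + 33) = -21 + 7*(-75) = -21 - 525 = -546)
y(D(d), -1398) - 1*957855 = -546 - 1*957855 = -546 - 957855 = -958401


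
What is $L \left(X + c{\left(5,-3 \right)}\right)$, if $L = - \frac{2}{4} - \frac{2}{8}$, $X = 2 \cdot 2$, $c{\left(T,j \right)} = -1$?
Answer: $- \frac{9}{4} \approx -2.25$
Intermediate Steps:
$X = 4$
$L = - \frac{3}{4}$ ($L = \left(-2\right) \frac{1}{4} - \frac{1}{4} = - \frac{1}{2} - \frac{1}{4} = - \frac{3}{4} \approx -0.75$)
$L \left(X + c{\left(5,-3 \right)}\right) = - \frac{3 \left(4 - 1\right)}{4} = \left(- \frac{3}{4}\right) 3 = - \frac{9}{4}$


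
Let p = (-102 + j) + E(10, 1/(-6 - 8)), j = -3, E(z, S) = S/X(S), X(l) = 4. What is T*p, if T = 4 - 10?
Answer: 17643/28 ≈ 630.11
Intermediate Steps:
E(z, S) = S/4
T = -6
p = -5881/56 (p = (-102 - 3) + 1/(4*(-6 - 8)) = -105 + (1/4)/(-14) = -105 + (1/4)*(-1/14) = -105 - 1/56 = -5881/56 ≈ -105.02)
T*p = -6*(-5881/56) = 17643/28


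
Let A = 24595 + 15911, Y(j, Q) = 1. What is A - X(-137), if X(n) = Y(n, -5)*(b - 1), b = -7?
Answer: 40514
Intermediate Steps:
A = 40506
X(n) = -8 (X(n) = 1*(-7 - 1) = 1*(-8) = -8)
A - X(-137) = 40506 - 1*(-8) = 40506 + 8 = 40514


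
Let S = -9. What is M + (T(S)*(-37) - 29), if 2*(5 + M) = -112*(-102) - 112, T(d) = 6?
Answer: 5400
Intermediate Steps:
M = 5651 (M = -5 + (-112*(-102) - 112)/2 = -5 + (11424 - 112)/2 = -5 + (½)*11312 = -5 + 5656 = 5651)
M + (T(S)*(-37) - 29) = 5651 + (6*(-37) - 29) = 5651 + (-222 - 29) = 5651 - 251 = 5400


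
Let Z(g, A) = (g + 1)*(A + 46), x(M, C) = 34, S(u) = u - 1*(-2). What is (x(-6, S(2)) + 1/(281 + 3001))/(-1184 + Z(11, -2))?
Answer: -111589/2152992 ≈ -0.051830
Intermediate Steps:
S(u) = 2 + u (S(u) = u + 2 = 2 + u)
Z(g, A) = (1 + g)*(46 + A)
(x(-6, S(2)) + 1/(281 + 3001))/(-1184 + Z(11, -2)) = (34 + 1/(281 + 3001))/(-1184 + (46 - 2 + 46*11 - 2*11)) = (34 + 1/3282)/(-1184 + (46 - 2 + 506 - 22)) = (34 + 1/3282)/(-1184 + 528) = (111589/3282)/(-656) = (111589/3282)*(-1/656) = -111589/2152992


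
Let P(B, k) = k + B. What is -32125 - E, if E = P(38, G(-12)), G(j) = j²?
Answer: -32307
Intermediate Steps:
P(B, k) = B + k
E = 182 (E = 38 + (-12)² = 38 + 144 = 182)
-32125 - E = -32125 - 1*182 = -32125 - 182 = -32307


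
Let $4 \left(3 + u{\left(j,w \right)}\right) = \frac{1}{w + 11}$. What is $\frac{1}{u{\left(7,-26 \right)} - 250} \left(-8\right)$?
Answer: $\frac{480}{15181} \approx 0.031618$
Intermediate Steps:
$u{\left(j,w \right)} = -3 + \frac{1}{4 \left(11 + w\right)}$ ($u{\left(j,w \right)} = -3 + \frac{1}{4 \left(w + 11\right)} = -3 + \frac{1}{4 \left(11 + w\right)}$)
$\frac{1}{u{\left(7,-26 \right)} - 250} \left(-8\right) = \frac{1}{\frac{-131 - -312}{4 \left(11 - 26\right)} - 250} \left(-8\right) = \frac{1}{\frac{-131 + 312}{4 \left(-15\right)} - 250} \left(-8\right) = \frac{1}{\frac{1}{4} \left(- \frac{1}{15}\right) 181 - 250} \left(-8\right) = \frac{1}{- \frac{181}{60} - 250} \left(-8\right) = \frac{1}{- \frac{15181}{60}} \left(-8\right) = \left(- \frac{60}{15181}\right) \left(-8\right) = \frac{480}{15181}$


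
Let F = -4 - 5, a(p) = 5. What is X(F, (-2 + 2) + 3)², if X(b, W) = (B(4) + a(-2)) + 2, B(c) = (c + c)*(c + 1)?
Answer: 2209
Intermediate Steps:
B(c) = 2*c*(1 + c) (B(c) = (2*c)*(1 + c) = 2*c*(1 + c))
F = -9
X(b, W) = 47 (X(b, W) = (2*4*(1 + 4) + 5) + 2 = (2*4*5 + 5) + 2 = (40 + 5) + 2 = 45 + 2 = 47)
X(F, (-2 + 2) + 3)² = 47² = 2209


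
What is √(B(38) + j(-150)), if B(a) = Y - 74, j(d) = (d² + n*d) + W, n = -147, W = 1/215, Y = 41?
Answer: 2*√514449635/215 ≈ 210.99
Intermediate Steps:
W = 1/215 ≈ 0.0046512
j(d) = 1/215 + d² - 147*d (j(d) = (d² - 147*d) + 1/215 = 1/215 + d² - 147*d)
B(a) = -33 (B(a) = 41 - 74 = -33)
√(B(38) + j(-150)) = √(-33 + (1/215 + (-150)² - 147*(-150))) = √(-33 + (1/215 + 22500 + 22050)) = √(-33 + 9578251/215) = √(9571156/215) = 2*√514449635/215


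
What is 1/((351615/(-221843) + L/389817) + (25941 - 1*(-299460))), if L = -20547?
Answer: 9608685859/3126660251236395 ≈ 3.0731e-6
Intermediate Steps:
1/((351615/(-221843) + L/389817) + (25941 - 1*(-299460))) = 1/((351615/(-221843) - 20547/389817) + (25941 - 1*(-299460))) = 1/((351615*(-1/221843) - 20547*1/389817) + (25941 + 299460)) = 1/((-351615/221843 - 2283/43313) + 325401) = 1/(-15735968064/9608685859 + 325401) = 1/(3126660251236395/9608685859) = 9608685859/3126660251236395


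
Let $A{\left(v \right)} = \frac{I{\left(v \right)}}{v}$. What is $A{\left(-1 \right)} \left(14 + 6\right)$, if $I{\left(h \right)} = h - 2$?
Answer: $60$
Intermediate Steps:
$I{\left(h \right)} = -2 + h$ ($I{\left(h \right)} = h - 2 = -2 + h$)
$A{\left(v \right)} = \frac{-2 + v}{v}$
$A{\left(-1 \right)} \left(14 + 6\right) = \frac{-2 - 1}{-1} \left(14 + 6\right) = \left(-1\right) \left(-3\right) 20 = 3 \cdot 20 = 60$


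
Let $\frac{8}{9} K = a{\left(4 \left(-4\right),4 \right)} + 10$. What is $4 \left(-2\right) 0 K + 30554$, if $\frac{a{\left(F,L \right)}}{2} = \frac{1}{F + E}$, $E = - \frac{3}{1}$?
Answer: $30554$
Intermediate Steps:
$E = -3$ ($E = \left(-3\right) 1 = -3$)
$a{\left(F,L \right)} = \frac{2}{-3 + F}$ ($a{\left(F,L \right)} = \frac{2}{F - 3} = \frac{2}{-3 + F}$)
$K = \frac{423}{38}$ ($K = \frac{9 \left(\frac{2}{-3 + 4 \left(-4\right)} + 10\right)}{8} = \frac{9 \left(\frac{2}{-3 - 16} + 10\right)}{8} = \frac{9 \left(\frac{2}{-19} + 10\right)}{8} = \frac{9 \left(2 \left(- \frac{1}{19}\right) + 10\right)}{8} = \frac{9 \left(- \frac{2}{19} + 10\right)}{8} = \frac{9}{8} \cdot \frac{188}{19} = \frac{423}{38} \approx 11.132$)
$4 \left(-2\right) 0 K + 30554 = 4 \left(-2\right) 0 \cdot \frac{423}{38} + 30554 = \left(-8\right) 0 \cdot \frac{423}{38} + 30554 = 0 \cdot \frac{423}{38} + 30554 = 0 + 30554 = 30554$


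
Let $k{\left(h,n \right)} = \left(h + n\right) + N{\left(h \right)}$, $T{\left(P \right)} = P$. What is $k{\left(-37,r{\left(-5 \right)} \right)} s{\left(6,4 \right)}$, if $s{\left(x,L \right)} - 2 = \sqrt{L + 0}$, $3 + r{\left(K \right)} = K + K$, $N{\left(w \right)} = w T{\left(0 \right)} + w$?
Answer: $-348$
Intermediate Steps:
$N{\left(w \right)} = w$ ($N{\left(w \right)} = w 0 + w = 0 + w = w$)
$r{\left(K \right)} = -3 + 2 K$ ($r{\left(K \right)} = -3 + \left(K + K\right) = -3 + 2 K$)
$s{\left(x,L \right)} = 2 + \sqrt{L}$ ($s{\left(x,L \right)} = 2 + \sqrt{L + 0} = 2 + \sqrt{L}$)
$k{\left(h,n \right)} = n + 2 h$ ($k{\left(h,n \right)} = \left(h + n\right) + h = n + 2 h$)
$k{\left(-37,r{\left(-5 \right)} \right)} s{\left(6,4 \right)} = \left(\left(-3 + 2 \left(-5\right)\right) + 2 \left(-37\right)\right) \left(2 + \sqrt{4}\right) = \left(\left(-3 - 10\right) - 74\right) \left(2 + 2\right) = \left(-13 - 74\right) 4 = \left(-87\right) 4 = -348$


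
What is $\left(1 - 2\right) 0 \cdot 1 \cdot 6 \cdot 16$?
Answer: $0$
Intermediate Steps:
$\left(1 - 2\right) 0 \cdot 1 \cdot 6 \cdot 16 = - 0 \cdot 6 \cdot 16 = \left(-1\right) 0 \cdot 16 = 0 \cdot 16 = 0$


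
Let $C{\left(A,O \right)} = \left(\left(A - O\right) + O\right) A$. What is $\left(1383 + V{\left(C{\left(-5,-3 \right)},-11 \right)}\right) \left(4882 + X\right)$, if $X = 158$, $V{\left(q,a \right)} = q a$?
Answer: $5584320$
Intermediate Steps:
$C{\left(A,O \right)} = A^{2}$ ($C{\left(A,O \right)} = A A = A^{2}$)
$V{\left(q,a \right)} = a q$
$\left(1383 + V{\left(C{\left(-5,-3 \right)},-11 \right)}\right) \left(4882 + X\right) = \left(1383 - 11 \left(-5\right)^{2}\right) \left(4882 + 158\right) = \left(1383 - 275\right) 5040 = 1108 \cdot 5040 = 5584320$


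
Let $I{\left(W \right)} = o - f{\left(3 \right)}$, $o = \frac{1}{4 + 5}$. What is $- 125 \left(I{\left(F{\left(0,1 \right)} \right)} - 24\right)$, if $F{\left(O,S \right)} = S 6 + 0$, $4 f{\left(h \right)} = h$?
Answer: $\frac{110875}{36} \approx 3079.9$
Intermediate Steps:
$f{\left(h \right)} = \frac{h}{4}$
$o = \frac{1}{9} \approx 0.11111$
$F{\left(O,S \right)} = 6 S$ ($F{\left(O,S \right)} = 6 S + 0 = 6 S$)
$I{\left(W \right)} = - \frac{23}{36}$ ($I{\left(W \right)} = \frac{1}{9} - \frac{1}{4} \cdot 3 = \frac{1}{9} - \frac{3}{4} = - \frac{23}{36}$)
$- 125 \left(I{\left(F{\left(0,1 \right)} \right)} - 24\right) = - 125 \left(- \frac{23}{36} - 24\right) = \left(-125\right) \left(- \frac{887}{36}\right) = \frac{110875}{36}$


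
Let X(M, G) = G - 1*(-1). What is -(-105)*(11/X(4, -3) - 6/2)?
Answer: -1785/2 ≈ -892.50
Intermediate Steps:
X(M, G) = 1 + G (X(M, G) = G + 1 = 1 + G)
-(-105)*(11/X(4, -3) - 6/2) = -(-105)*(11/(1 - 3) - 6/2) = -(-105)*(11/(-2) - 6*½) = -(-105)*(11*(-½) - 3) = -(-105)*(-11/2 - 3) = -(-105)*(-17)/2 = -35*51/2 = -1785/2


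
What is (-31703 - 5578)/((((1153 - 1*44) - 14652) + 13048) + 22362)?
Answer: -12427/7289 ≈ -1.7049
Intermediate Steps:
(-31703 - 5578)/((((1153 - 1*44) - 14652) + 13048) + 22362) = -37281/((((1153 - 44) - 14652) + 13048) + 22362) = -37281/(((1109 - 14652) + 13048) + 22362) = -37281/((-13543 + 13048) + 22362) = -37281/(-495 + 22362) = -37281/21867 = -37281*1/21867 = -12427/7289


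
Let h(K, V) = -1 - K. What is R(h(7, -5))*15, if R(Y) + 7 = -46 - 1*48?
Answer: -1515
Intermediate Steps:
R(Y) = -101 (R(Y) = -7 + (-46 - 1*48) = -7 + (-46 - 48) = -7 - 94 = -101)
R(h(7, -5))*15 = -101*15 = -1515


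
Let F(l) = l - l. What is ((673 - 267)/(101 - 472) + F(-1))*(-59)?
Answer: 3422/53 ≈ 64.566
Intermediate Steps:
F(l) = 0
((673 - 267)/(101 - 472) + F(-1))*(-59) = ((673 - 267)/(101 - 472) + 0)*(-59) = (406/(-371) + 0)*(-59) = (406*(-1/371) + 0)*(-59) = (-58/53 + 0)*(-59) = -58/53*(-59) = 3422/53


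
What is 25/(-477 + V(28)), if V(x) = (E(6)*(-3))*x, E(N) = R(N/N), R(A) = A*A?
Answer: -25/561 ≈ -0.044563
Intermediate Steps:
R(A) = A²
E(N) = 1 (E(N) = (N/N)² = 1² = 1)
V(x) = -3*x (V(x) = (1*(-3))*x = -3*x)
25/(-477 + V(28)) = 25/(-477 - 3*28) = 25/(-477 - 84) = 25/(-561) = 25*(-1/561) = -25/561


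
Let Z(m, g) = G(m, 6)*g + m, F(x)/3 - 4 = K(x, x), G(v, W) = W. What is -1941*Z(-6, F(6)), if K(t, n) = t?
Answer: -337734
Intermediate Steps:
F(x) = 12 + 3*x
Z(m, g) = m + 6*g (Z(m, g) = 6*g + m = m + 6*g)
-1941*Z(-6, F(6)) = -1941*(-6 + 6*(12 + 3*6)) = -1941*(-6 + 6*(12 + 18)) = -1941*(-6 + 6*30) = -1941*(-6 + 180) = -1941*174 = -337734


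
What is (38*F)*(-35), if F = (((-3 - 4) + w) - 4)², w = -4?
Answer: -299250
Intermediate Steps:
F = 225 (F = (((-3 - 4) - 4) - 4)² = ((-7 - 4) - 4)² = (-11 - 4)² = (-15)² = 225)
(38*F)*(-35) = (38*225)*(-35) = 8550*(-35) = -299250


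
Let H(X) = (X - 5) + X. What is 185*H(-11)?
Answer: -4995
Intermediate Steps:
H(X) = -5 + 2*X (H(X) = (-5 + X) + X = -5 + 2*X)
185*H(-11) = 185*(-5 + 2*(-11)) = 185*(-5 - 22) = 185*(-27) = -4995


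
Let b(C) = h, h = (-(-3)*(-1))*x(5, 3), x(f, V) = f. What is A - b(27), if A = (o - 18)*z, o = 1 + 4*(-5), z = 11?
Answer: -392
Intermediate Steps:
o = -19 (o = 1 - 20 = -19)
h = -15 (h = -(-3)*(-1)*5 = -1*3*5 = -3*5 = -15)
b(C) = -15
A = -407 (A = (-19 - 18)*11 = -37*11 = -407)
A - b(27) = -407 - 1*(-15) = -407 + 15 = -392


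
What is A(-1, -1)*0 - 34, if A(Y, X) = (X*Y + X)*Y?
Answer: -34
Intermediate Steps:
A(Y, X) = Y*(X + X*Y) (A(Y, X) = (X + X*Y)*Y = Y*(X + X*Y))
A(-1, -1)*0 - 34 = -1*(-1)*(1 - 1)*0 - 34 = -1*(-1)*0*0 - 34 = 0*0 - 34 = 0 - 34 = -34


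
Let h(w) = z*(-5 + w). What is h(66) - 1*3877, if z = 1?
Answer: -3816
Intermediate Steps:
h(w) = -5 + w (h(w) = 1*(-5 + w) = -5 + w)
h(66) - 1*3877 = (-5 + 66) - 1*3877 = 61 - 3877 = -3816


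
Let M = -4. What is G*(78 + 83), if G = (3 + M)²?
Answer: 161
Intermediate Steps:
G = 1 (G = (3 - 4)² = (-1)² = 1)
G*(78 + 83) = 1*(78 + 83) = 1*161 = 161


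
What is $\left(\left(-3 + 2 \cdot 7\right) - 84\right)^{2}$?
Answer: $5329$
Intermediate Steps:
$\left(\left(-3 + 2 \cdot 7\right) - 84\right)^{2} = \left(\left(-3 + 14\right) - 84\right)^{2} = \left(11 - 84\right)^{2} = \left(-73\right)^{2} = 5329$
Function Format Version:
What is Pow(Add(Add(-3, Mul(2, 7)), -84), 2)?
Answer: 5329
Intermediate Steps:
Pow(Add(Add(-3, Mul(2, 7)), -84), 2) = Pow(Add(Add(-3, 14), -84), 2) = Pow(Add(11, -84), 2) = Pow(-73, 2) = 5329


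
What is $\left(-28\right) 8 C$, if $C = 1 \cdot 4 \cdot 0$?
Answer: $0$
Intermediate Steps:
$C = 0$ ($C = 4 \cdot 0 = 0$)
$\left(-28\right) 8 C = \left(-28\right) 8 \cdot 0 = \left(-224\right) 0 = 0$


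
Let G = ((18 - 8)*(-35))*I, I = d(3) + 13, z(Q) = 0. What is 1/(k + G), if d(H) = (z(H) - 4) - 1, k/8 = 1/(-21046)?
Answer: -10523/29464404 ≈ -0.00035714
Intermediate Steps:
k = -4/10523 (k = 8/(-21046) = 8*(-1/21046) = -4/10523 ≈ -0.00038012)
d(H) = -5 (d(H) = (0 - 4) - 1 = -4 - 1 = -5)
I = 8 (I = -5 + 13 = 8)
G = -2800 (G = ((18 - 8)*(-35))*8 = (10*(-35))*8 = -350*8 = -2800)
1/(k + G) = 1/(-4/10523 - 2800) = 1/(-29464404/10523) = -10523/29464404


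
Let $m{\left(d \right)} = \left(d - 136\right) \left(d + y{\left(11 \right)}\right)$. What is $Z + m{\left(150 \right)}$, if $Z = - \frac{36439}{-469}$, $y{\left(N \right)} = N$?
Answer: $\frac{1093565}{469} \approx 2331.7$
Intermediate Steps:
$Z = \frac{36439}{469}$ ($Z = \left(-36439\right) \left(- \frac{1}{469}\right) = \frac{36439}{469} \approx 77.695$)
$m{\left(d \right)} = \left(-136 + d\right) \left(11 + d\right)$ ($m{\left(d \right)} = \left(d - 136\right) \left(d + 11\right) = \left(-136 + d\right) \left(11 + d\right)$)
$Z + m{\left(150 \right)} = \frac{36439}{469} - \left(20246 - 22500\right) = \frac{36439}{469} - -2254 = \frac{36439}{469} + 2254 = \frac{1093565}{469}$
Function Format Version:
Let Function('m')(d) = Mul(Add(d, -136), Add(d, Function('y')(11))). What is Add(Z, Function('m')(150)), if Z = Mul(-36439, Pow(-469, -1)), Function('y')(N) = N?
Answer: Rational(1093565, 469) ≈ 2331.7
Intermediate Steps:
Z = Rational(36439, 469) (Z = Mul(-36439, Rational(-1, 469)) = Rational(36439, 469) ≈ 77.695)
Function('m')(d) = Mul(Add(-136, d), Add(11, d)) (Function('m')(d) = Mul(Add(d, -136), Add(d, 11)) = Mul(Add(-136, d), Add(11, d)))
Add(Z, Function('m')(150)) = Add(Rational(36439, 469), Add(-1496, Pow(150, 2), Mul(-125, 150))) = Add(Rational(36439, 469), Add(-1496, 22500, -18750)) = Add(Rational(36439, 469), 2254) = Rational(1093565, 469)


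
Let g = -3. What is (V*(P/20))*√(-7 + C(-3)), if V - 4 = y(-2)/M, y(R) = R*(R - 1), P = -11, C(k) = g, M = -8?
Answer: -143*I*√10/80 ≈ -5.6526*I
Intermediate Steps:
C(k) = -3
y(R) = R*(-1 + R)
V = 13/4 (V = 4 - 2*(-1 - 2)/(-8) = 4 - 2*(-3)*(-⅛) = 4 + 6*(-⅛) = 4 - ¾ = 13/4 ≈ 3.2500)
(V*(P/20))*√(-7 + C(-3)) = (13*(-11/20)/4)*√(-7 - 3) = (13*(-11*1/20)/4)*√(-10) = ((13/4)*(-11/20))*(I*√10) = -143*I*√10/80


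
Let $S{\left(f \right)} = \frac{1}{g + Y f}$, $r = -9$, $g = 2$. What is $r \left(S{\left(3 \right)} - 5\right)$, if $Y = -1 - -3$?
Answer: $\frac{351}{8} \approx 43.875$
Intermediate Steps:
$Y = 2$ ($Y = -1 + 3 = 2$)
$S{\left(f \right)} = \frac{1}{2 + 2 f}$
$r \left(S{\left(3 \right)} - 5\right) = - 9 \left(\frac{1}{2 \left(1 + 3\right)} - 5\right) = - 9 \left(\frac{1}{2 \cdot 4} - 5\right) = - 9 \left(\frac{1}{2} \cdot \frac{1}{4} - 5\right) = - 9 \left(\frac{1}{8} - 5\right) = \left(-9\right) \left(- \frac{39}{8}\right) = \frac{351}{8}$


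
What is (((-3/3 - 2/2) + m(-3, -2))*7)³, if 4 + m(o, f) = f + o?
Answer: -456533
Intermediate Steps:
m(o, f) = -4 + f + o (m(o, f) = -4 + (f + o) = -4 + f + o)
(((-3/3 - 2/2) + m(-3, -2))*7)³ = (((-3/3 - 2/2) + (-4 - 2 - 3))*7)³ = (((-3*⅓ - 2*½) - 9)*7)³ = (((-1 - 1) - 9)*7)³ = ((-2 - 9)*7)³ = (-11*7)³ = (-77)³ = -456533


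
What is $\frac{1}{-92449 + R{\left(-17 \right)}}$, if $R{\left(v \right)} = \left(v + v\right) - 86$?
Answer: $- \frac{1}{92569} \approx -1.0803 \cdot 10^{-5}$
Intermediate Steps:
$R{\left(v \right)} = -86 + 2 v$ ($R{\left(v \right)} = 2 v - 86 = -86 + 2 v$)
$\frac{1}{-92449 + R{\left(-17 \right)}} = \frac{1}{-92449 + \left(-86 + 2 \left(-17\right)\right)} = \frac{1}{-92449 - 120} = \frac{1}{-92569} = - \frac{1}{92569}$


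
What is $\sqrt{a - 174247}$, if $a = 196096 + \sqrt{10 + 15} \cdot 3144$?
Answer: $\sqrt{37569} \approx 193.83$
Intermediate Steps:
$a = 211816$ ($a = 196096 + \sqrt{25} \cdot 3144 = 196096 + 5 \cdot 3144 = 196096 + 15720 = 211816$)
$\sqrt{a - 174247} = \sqrt{211816 - 174247} = \sqrt{37569}$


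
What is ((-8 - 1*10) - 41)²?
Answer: 3481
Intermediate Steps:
((-8 - 1*10) - 41)² = ((-8 - 10) - 41)² = (-18 - 41)² = (-59)² = 3481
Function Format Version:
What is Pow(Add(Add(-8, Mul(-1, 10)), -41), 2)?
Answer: 3481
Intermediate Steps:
Pow(Add(Add(-8, Mul(-1, 10)), -41), 2) = Pow(Add(Add(-8, -10), -41), 2) = Pow(Add(-18, -41), 2) = Pow(-59, 2) = 3481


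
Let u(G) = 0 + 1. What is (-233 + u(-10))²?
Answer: 53824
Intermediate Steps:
u(G) = 1
(-233 + u(-10))² = (-233 + 1)² = (-232)² = 53824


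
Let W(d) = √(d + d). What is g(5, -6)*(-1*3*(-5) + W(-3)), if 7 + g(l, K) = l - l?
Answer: -105 - 7*I*√6 ≈ -105.0 - 17.146*I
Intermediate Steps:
g(l, K) = -7 (g(l, K) = -7 + (l - l) = -7 + 0 = -7)
W(d) = √2*√d (W(d) = √(2*d) = √2*√d)
g(5, -6)*(-1*3*(-5) + W(-3)) = -7*(-1*3*(-5) + √2*√(-3)) = -7*(-3*(-5) + √2*(I*√3)) = -7*(15 + I*√6) = -105 - 7*I*√6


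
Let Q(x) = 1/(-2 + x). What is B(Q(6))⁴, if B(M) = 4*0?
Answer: 0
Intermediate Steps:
B(M) = 0
B(Q(6))⁴ = 0⁴ = 0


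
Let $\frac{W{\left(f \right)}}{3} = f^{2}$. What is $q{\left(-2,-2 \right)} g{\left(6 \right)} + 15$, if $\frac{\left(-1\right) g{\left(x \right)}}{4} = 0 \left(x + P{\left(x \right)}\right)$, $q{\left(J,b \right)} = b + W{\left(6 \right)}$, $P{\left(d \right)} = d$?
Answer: $15$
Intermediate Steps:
$W{\left(f \right)} = 3 f^{2}$
$q{\left(J,b \right)} = 108 + b$ ($q{\left(J,b \right)} = b + 3 \cdot 6^{2} = b + 3 \cdot 36 = b + 108 = 108 + b$)
$g{\left(x \right)} = 0$ ($g{\left(x \right)} = - 4 \cdot 0 \left(x + x\right) = - 4 \cdot 0 \cdot 2 x = \left(-4\right) 0 = 0$)
$q{\left(-2,-2 \right)} g{\left(6 \right)} + 15 = \left(108 - 2\right) 0 + 15 = 106 \cdot 0 + 15 = 0 + 15 = 15$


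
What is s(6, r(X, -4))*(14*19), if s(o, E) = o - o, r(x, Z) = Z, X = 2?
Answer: 0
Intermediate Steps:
s(o, E) = 0
s(6, r(X, -4))*(14*19) = 0*(14*19) = 0*266 = 0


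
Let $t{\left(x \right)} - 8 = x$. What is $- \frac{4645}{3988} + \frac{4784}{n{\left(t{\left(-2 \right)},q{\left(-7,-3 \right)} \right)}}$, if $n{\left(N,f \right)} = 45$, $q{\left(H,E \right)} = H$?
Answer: $\frac{18869567}{179460} \approx 105.15$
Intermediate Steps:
$t{\left(x \right)} = 8 + x$
$- \frac{4645}{3988} + \frac{4784}{n{\left(t{\left(-2 \right)},q{\left(-7,-3 \right)} \right)}} = - \frac{4645}{3988} + \frac{4784}{45} = \frac{18869567}{179460}$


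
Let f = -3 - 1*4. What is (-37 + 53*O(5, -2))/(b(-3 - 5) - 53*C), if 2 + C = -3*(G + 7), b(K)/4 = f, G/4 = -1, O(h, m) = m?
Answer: -143/555 ≈ -0.25766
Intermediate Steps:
G = -4 (G = 4*(-1) = -4)
f = -7 (f = -3 - 4 = -7)
b(K) = -28 (b(K) = 4*(-7) = -28)
C = -11 (C = -2 - 3*(-4 + 7) = -2 - 3*3 = -2 - 9 = -11)
(-37 + 53*O(5, -2))/(b(-3 - 5) - 53*C) = (-37 + 53*(-2))/(-28 - 53*(-11)) = (-37 - 106)/(-28 + 583) = -143/555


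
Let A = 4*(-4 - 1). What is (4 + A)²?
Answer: 256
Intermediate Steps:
A = -20 (A = 4*(-5) = -20)
(4 + A)² = (4 - 20)² = (-16)² = 256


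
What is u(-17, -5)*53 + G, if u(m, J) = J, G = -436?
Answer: -701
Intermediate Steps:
u(-17, -5)*53 + G = -5*53 - 436 = -265 - 436 = -701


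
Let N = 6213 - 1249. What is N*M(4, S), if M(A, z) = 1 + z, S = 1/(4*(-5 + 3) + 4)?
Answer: 3723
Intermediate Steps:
N = 4964
S = -¼ (S = 1/(4*(-2) + 4) = 1/(-8 + 4) = 1/(-4) = -¼ ≈ -0.25000)
N*M(4, S) = 4964*(1 - ¼) = 4964*(¾) = 3723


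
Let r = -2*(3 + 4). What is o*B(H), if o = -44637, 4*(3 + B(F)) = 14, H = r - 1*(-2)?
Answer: -44637/2 ≈ -22319.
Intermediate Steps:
r = -14 (r = -2*7 = -14)
H = -12 (H = -14 - 1*(-2) = -14 + 2 = -12)
B(F) = ½ (B(F) = -3 + (¼)*14 = -3 + 7/2 = ½)
o*B(H) = -44637*½ = -44637/2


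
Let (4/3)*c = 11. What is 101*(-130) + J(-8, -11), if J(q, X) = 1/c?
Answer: -433286/33 ≈ -13130.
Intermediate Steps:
c = 33/4 (c = (3/4)*11 = 33/4 ≈ 8.2500)
J(q, X) = 4/33 (J(q, X) = 1/(33/4) = 4/33)
101*(-130) + J(-8, -11) = 101*(-130) + 4/33 = -13130 + 4/33 = -433286/33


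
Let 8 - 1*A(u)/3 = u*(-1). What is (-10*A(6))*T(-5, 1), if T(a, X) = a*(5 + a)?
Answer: 0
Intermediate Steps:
A(u) = 24 + 3*u (A(u) = 24 - 3*u*(-1) = 24 - (-3)*u = 24 + 3*u)
(-10*A(6))*T(-5, 1) = (-10*(24 + 3*6))*(-5*(5 - 5)) = (-10*(24 + 18))*(-5*0) = -10*42*0 = -420*0 = 0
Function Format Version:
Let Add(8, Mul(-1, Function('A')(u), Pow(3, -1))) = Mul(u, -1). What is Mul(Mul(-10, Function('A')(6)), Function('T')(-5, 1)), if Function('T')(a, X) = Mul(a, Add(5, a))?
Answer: 0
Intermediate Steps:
Function('A')(u) = Add(24, Mul(3, u)) (Function('A')(u) = Add(24, Mul(-3, Mul(u, -1))) = Add(24, Mul(-3, Mul(-1, u))) = Add(24, Mul(3, u)))
Mul(Mul(-10, Function('A')(6)), Function('T')(-5, 1)) = Mul(Mul(-10, Add(24, Mul(3, 6))), Mul(-5, Add(5, -5))) = Mul(Mul(-10, Add(24, 18)), Mul(-5, 0)) = Mul(Mul(-10, 42), 0) = Mul(-420, 0) = 0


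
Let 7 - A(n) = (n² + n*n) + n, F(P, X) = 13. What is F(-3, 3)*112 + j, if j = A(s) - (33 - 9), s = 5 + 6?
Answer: 1186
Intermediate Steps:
s = 11
A(n) = 7 - n - 2*n² (A(n) = 7 - ((n² + n*n) + n) = 7 - ((n² + n²) + n) = 7 - (2*n² + n) = 7 - (n + 2*n²) = 7 + (-n - 2*n²) = 7 - n - 2*n²)
j = -270 (j = (7 - 1*11 - 2*11²) - (33 - 9) = (7 - 11 - 2*121) - 1*24 = (7 - 11 - 242) - 24 = -246 - 24 = -270)
F(-3, 3)*112 + j = 13*112 - 270 = 1456 - 270 = 1186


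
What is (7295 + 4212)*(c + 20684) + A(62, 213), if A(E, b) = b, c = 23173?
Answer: 504662712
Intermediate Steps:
(7295 + 4212)*(c + 20684) + A(62, 213) = (7295 + 4212)*(23173 + 20684) + 213 = 11507*43857 + 213 = 504662499 + 213 = 504662712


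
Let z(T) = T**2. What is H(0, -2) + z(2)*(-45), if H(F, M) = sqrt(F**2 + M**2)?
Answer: -178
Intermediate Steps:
H(0, -2) + z(2)*(-45) = sqrt(0**2 + (-2)**2) + 2**2*(-45) = sqrt(0 + 4) + 4*(-45) = sqrt(4) - 180 = 2 - 180 = -178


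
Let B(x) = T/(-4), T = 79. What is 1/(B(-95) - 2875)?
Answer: -4/11579 ≈ -0.00034545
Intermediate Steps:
B(x) = -79/4 (B(x) = 79/(-4) = 79*(-¼) = -79/4)
1/(B(-95) - 2875) = 1/(-79/4 - 2875) = 1/(-11579/4) = -4/11579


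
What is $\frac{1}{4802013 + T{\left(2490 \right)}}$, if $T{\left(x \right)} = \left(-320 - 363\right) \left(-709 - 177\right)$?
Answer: $\frac{1}{5407151} \approx 1.8494 \cdot 10^{-7}$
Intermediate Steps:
$T{\left(x \right)} = 605138$ ($T{\left(x \right)} = \left(-683\right) \left(-886\right) = 605138$)
$\frac{1}{4802013 + T{\left(2490 \right)}} = \frac{1}{4802013 + 605138} = \frac{1}{5407151}$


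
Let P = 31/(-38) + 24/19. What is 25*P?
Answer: 425/38 ≈ 11.184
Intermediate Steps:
P = 17/38 (P = 31*(-1/38) + 24*(1/19) = -31/38 + 24/19 = 17/38 ≈ 0.44737)
25*P = 25*(17/38) = 425/38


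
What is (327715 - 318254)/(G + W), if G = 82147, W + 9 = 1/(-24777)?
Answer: 234415197/2035133225 ≈ 0.11518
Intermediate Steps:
W = -222994/24777 (W = -9 + 1/(-24777) = -9 - 1/24777 = -222994/24777 ≈ -9.0000)
(327715 - 318254)/(G + W) = (327715 - 318254)/(82147 - 222994/24777) = 9461/(2035133225/24777) = 9461*(24777/2035133225) = 234415197/2035133225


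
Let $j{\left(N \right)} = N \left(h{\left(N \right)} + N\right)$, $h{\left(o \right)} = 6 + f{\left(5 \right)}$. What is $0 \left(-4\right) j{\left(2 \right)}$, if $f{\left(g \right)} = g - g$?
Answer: $0$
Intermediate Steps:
$f{\left(g \right)} = 0$
$h{\left(o \right)} = 6$ ($h{\left(o \right)} = 6 + 0 = 6$)
$j{\left(N \right)} = N \left(6 + N\right)$
$0 \left(-4\right) j{\left(2 \right)} = 0 \left(-4\right) 2 \left(6 + 2\right) = 0 \cdot 2 \cdot 8 = 0 \cdot 16 = 0$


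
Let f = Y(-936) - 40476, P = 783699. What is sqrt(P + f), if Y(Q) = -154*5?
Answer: sqrt(742453) ≈ 861.66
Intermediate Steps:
Y(Q) = -770
f = -41246 (f = -770 - 40476 = -41246)
sqrt(P + f) = sqrt(783699 - 41246) = sqrt(742453)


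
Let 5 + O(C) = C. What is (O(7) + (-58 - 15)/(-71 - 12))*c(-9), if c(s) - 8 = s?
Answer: -239/83 ≈ -2.8795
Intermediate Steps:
O(C) = -5 + C
c(s) = 8 + s
(O(7) + (-58 - 15)/(-71 - 12))*c(-9) = ((-5 + 7) + (-58 - 15)/(-71 - 12))*(8 - 9) = (2 - 73/(-83))*(-1) = (2 - 73*(-1/83))*(-1) = (2 + 73/83)*(-1) = (239/83)*(-1) = -239/83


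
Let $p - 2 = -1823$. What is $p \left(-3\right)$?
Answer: $5463$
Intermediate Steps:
$p = -1821$ ($p = 2 - 1823 = -1821$)
$p \left(-3\right) = \left(-1821\right) \left(-3\right) = 5463$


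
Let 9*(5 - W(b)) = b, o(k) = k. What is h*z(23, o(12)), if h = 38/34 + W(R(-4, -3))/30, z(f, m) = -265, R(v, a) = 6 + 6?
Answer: -100541/306 ≈ -328.57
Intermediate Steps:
R(v, a) = 12
W(b) = 5 - b/9
h = 1897/1530 (h = 38/34 + (5 - ⅑*12)/30 = 38*(1/34) + (5 - 4/3)*(1/30) = 19/17 + (11/3)*(1/30) = 19/17 + 11/90 = 1897/1530 ≈ 1.2399)
h*z(23, o(12)) = (1897/1530)*(-265) = -100541/306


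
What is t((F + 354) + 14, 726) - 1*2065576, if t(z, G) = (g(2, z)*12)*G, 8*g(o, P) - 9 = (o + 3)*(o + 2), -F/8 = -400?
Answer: -2033995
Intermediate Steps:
F = 3200 (F = -8*(-400) = 3200)
g(o, P) = 9/8 + (2 + o)*(3 + o)/8 (g(o, P) = 9/8 + ((o + 3)*(o + 2))/8 = 9/8 + ((3 + o)*(2 + o))/8 = 9/8 + ((2 + o)*(3 + o))/8 = 9/8 + (2 + o)*(3 + o)/8)
t(z, G) = 87*G/2 (t(z, G) = ((15/8 + (⅛)*2² + (5/8)*2)*12)*G = ((15/8 + (⅛)*4 + 5/4)*12)*G = ((15/8 + ½ + 5/4)*12)*G = ((29/8)*12)*G = 87*G/2)
t((F + 354) + 14, 726) - 1*2065576 = (87/2)*726 - 1*2065576 = 31581 - 2065576 = -2033995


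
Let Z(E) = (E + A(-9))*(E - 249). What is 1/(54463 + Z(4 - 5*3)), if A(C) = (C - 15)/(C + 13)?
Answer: 1/58883 ≈ 1.6983e-5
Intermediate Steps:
A(C) = (-15 + C)/(13 + C)
Z(E) = (-249 + E)*(-6 + E) (Z(E) = (E + (-15 - 9)/(13 - 9))*(E - 249) = (E - 24/4)*(-249 + E) = (E + (1/4)*(-24))*(-249 + E) = (E - 6)*(-249 + E) = (-6 + E)*(-249 + E) = (-249 + E)*(-6 + E))
1/(54463 + Z(4 - 5*3)) = 1/(54463 + (1494 + (4 - 5*3)**2 - 255*(4 - 5*3))) = 1/(54463 + (1494 + (4 - 15)**2 - 255*(4 - 15))) = 1/(54463 + (1494 + (-11)**2 - 255*(-11))) = 1/(54463 + (1494 + 121 + 2805)) = 1/(54463 + 4420) = 1/58883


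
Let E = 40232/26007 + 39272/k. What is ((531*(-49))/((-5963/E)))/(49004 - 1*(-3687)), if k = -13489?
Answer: -593056587984/5248702627283579 ≈ -0.00011299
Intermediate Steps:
E = -478657456/350808423 (E = 40232/26007 + 39272/(-13489) = 40232*(1/26007) + 39272*(-1/13489) = 40232/26007 - 39272/13489 = -478657456/350808423 ≈ -1.3644)
((531*(-49))/((-5963/E)))/(49004 - 1*(-3687)) = ((531*(-49))/((-5963/(-478657456/350808423))))/(49004 - 1*(-3687)) = (-26019/((-5963*(-350808423/478657456))))/(49004 + 3687) = -26019/2091870626349/478657456/52691 = -26019*478657456/2091870626349*(1/52691) = -593056587984/99612886969*1/52691 = -593056587984/5248702627283579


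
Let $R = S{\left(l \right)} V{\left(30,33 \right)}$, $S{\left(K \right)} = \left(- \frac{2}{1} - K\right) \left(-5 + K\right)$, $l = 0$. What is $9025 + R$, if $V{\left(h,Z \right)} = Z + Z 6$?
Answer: $11335$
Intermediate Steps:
$S{\left(K \right)} = \left(-5 + K\right) \left(-2 - K\right)$ ($S{\left(K \right)} = \left(\left(-2\right) 1 - K\right) \left(-5 + K\right) = \left(-2 - K\right) \left(-5 + K\right) = \left(-5 + K\right) \left(-2 - K\right)$)
$V{\left(h,Z \right)} = 7 Z$ ($V{\left(h,Z \right)} = Z + 6 Z = 7 Z$)
$R = 2310$ ($R = \left(10 - 0^{2} + 3 \cdot 0\right) 7 \cdot 33 = \left(10 - 0 + 0\right) 231 = \left(10 + 0 + 0\right) 231 = 10 \cdot 231 = 2310$)
$9025 + R = 9025 + 2310 = 11335$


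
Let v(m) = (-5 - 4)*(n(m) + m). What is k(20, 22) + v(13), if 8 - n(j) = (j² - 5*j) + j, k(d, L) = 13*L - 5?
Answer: 1145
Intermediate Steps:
k(d, L) = -5 + 13*L
n(j) = 8 - j² + 4*j (n(j) = 8 - ((j² - 5*j) + j) = 8 - (j² - 4*j) = 8 + (-j² + 4*j) = 8 - j² + 4*j)
v(m) = -72 - 45*m + 9*m² (v(m) = (-5 - 4)*((8 - m² + 4*m) + m) = -9*(8 - m² + 5*m) = -72 - 45*m + 9*m²)
k(20, 22) + v(13) = (-5 + 13*22) + (-72 - 45*13 + 9*13²) = (-5 + 286) + (-72 - 585 + 9*169) = 281 + (-72 - 585 + 1521) = 281 + 864 = 1145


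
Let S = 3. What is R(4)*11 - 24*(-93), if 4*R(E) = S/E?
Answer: 35745/16 ≈ 2234.1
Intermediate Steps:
R(E) = 3/(4*E) (R(E) = (3/E)/4 = 3/(4*E))
R(4)*11 - 24*(-93) = ((3/4)/4)*11 - 24*(-93) = ((3/4)*(1/4))*11 + 2232 = (3/16)*11 + 2232 = 33/16 + 2232 = 35745/16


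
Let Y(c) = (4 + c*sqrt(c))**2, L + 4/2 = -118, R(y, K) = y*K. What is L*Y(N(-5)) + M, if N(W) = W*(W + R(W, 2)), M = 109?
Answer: -50626811 - 360000*sqrt(3) ≈ -5.1250e+7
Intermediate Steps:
R(y, K) = K*y
L = -120 (L = -2 - 118 = -120)
N(W) = 3*W**2 (N(W) = W*(W + 2*W) = W*(3*W) = 3*W**2)
Y(c) = (4 + c**(3/2))**2
L*Y(N(-5)) + M = -120*(4 + (3*(-5)**2)**(3/2))**2 + 109 = -120*(4 + (3*25)**(3/2))**2 + 109 = -120*(4 + 75**(3/2))**2 + 109 = -120*(4 + 375*sqrt(3))**2 + 109 = 109 - 120*(4 + 375*sqrt(3))**2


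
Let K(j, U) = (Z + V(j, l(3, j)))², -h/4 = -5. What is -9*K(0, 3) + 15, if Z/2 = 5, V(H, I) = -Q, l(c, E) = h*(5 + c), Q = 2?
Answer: -561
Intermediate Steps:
h = 20 (h = -4*(-5) = 20)
l(c, E) = 100 + 20*c (l(c, E) = 20*(5 + c) = 100 + 20*c)
V(H, I) = -2 (V(H, I) = -1*2 = -2)
Z = 10 (Z = 2*5 = 10)
K(j, U) = 64 (K(j, U) = (10 - 2)² = 8² = 64)
-9*K(0, 3) + 15 = -9*64 + 15 = -576 + 15 = -561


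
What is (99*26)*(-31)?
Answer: -79794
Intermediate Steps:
(99*26)*(-31) = 2574*(-31) = -79794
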